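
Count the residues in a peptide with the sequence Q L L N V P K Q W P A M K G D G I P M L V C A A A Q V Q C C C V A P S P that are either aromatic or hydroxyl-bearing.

Aromatic: F, W, Y. Hydroxyl-bearing: S, T, Y.
Aromatic residues here: W9 (1).
Hydroxyl-bearing residues here: S35 (1).
(Y belongs to both groups, but none appear in this sequence.) Total = 1 + 1 = 2.

2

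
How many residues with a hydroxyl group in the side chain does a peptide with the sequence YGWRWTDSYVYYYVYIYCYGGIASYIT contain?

13

S, T, and Y are the three residues with a side-chain hydroxyl.
Matching residues: Y1, T6, S8, Y9, Y11, Y12, Y13, Y15, Y17, Y19, S24, Y25, T27.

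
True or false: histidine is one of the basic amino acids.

True

Lysine (K), arginine (R), and histidine (H) have basic, nitrogen-containing side chains.
Histidine is in this group.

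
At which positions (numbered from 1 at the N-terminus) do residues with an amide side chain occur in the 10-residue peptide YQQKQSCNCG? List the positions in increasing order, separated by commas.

2, 3, 5, 8

Only N (asparagine) and Q (glutamine) carry a side-chain carboxamide.
Matching residues: Q2, Q3, Q5, N8.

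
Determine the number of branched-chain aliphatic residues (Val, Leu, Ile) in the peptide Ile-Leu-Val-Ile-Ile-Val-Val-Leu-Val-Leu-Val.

Matching residues: Ile1, Leu2, Val3, Ile4, Ile5, Val6, Val7, Leu8, Val9, Leu10, Val11.

11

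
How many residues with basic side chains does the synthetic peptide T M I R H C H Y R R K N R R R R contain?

10

The basic amino acids are Lys (K), Arg (R), and His (H).
Matching residues: R4, H5, H7, R9, R10, K11, R13, R14, R15, R16.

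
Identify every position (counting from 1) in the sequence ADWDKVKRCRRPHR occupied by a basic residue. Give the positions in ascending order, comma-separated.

Matching residues: K5, K7, R8, R10, R11, H13, R14.

5, 7, 8, 10, 11, 13, 14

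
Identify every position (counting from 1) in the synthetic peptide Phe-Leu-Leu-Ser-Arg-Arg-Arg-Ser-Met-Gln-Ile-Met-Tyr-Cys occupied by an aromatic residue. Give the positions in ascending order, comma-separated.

Matching residues: Phe1, Tyr13.

1, 13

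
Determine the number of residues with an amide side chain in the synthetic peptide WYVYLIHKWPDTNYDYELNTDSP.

2

Only N (asparagine) and Q (glutamine) carry a side-chain carboxamide.
Matching residues: N13, N19.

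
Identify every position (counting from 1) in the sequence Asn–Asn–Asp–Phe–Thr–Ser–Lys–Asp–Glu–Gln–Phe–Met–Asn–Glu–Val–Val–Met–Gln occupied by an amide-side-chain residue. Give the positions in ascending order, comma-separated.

Matching residues: Asn1, Asn2, Gln10, Asn13, Gln18.

1, 2, 10, 13, 18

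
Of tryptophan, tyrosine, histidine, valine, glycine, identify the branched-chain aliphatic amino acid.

valine

Valine (V), leucine (L), and isoleucine (I) are the branched-chain amino acids.
Of the listed options, only valine belongs to this group.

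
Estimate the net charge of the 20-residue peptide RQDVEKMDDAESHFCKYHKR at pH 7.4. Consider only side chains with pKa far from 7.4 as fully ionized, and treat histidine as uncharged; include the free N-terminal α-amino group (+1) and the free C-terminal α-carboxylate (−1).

The side chains ionized at physiological pH are Lys/Arg (+1) and Asp/Glu (−1); with His treated as neutral, nothing else contributes.
Positive (K, R): R1, K6, K16, K19, R20 → +5.
Negative (D, E): D3, E5, D8, D9, E11 → −5.
The N-terminus (+1) and C-terminus (−1) cancel.
Net charge = (+5) + (−5) = 0.

0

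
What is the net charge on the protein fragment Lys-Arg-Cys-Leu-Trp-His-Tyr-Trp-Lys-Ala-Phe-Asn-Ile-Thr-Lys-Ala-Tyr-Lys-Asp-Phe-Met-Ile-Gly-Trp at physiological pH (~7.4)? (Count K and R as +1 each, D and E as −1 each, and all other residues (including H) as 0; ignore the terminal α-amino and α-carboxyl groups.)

Positive (K, R): Lys1, Arg2, Lys9, Lys15, Lys18 → +5.
Negative (D, E): Asp19 → −1.
Net charge = (+5) + (−1) = +4.

+4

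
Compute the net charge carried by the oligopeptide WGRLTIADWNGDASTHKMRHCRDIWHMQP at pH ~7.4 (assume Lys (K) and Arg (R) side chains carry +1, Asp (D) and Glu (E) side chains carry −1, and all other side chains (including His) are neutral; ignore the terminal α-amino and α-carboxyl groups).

Positive (K, R): R3, K17, R19, R22 → +4.
Negative (D, E): D8, D12, D23 → −3.
Net charge = (+4) + (−3) = +1.

+1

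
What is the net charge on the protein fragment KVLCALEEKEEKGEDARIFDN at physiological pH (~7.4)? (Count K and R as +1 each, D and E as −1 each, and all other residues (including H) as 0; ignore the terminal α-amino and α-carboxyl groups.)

Positive (K, R): K1, K9, K12, R17 → +4.
Negative (D, E): E7, E8, E10, E11, E14, D15, D20 → −7.
Net charge = (+4) + (−7) = −3.

-3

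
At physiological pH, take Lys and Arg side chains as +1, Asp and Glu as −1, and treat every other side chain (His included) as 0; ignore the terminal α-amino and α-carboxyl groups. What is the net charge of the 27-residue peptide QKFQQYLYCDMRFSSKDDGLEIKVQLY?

Positive (K, R): K2, R12, K16, K23 → +4.
Negative (D, E): D10, D17, D18, E21 → −4.
Net charge = (+4) + (−4) = 0.

0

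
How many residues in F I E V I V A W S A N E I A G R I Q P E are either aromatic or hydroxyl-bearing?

Aromatic: F, W, Y. Hydroxyl-bearing: S, T, Y.
Aromatic residues here: F1, W8 (2).
Hydroxyl-bearing residues here: S9 (1).
(Y belongs to both groups, but none appear in this sequence.) Total = 2 + 1 = 3.

3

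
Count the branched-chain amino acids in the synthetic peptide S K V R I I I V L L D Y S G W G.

Valine (V), leucine (L), and isoleucine (I) are the branched-chain amino acids.
Matching residues: V3, I5, I6, I7, V8, L9, L10.

7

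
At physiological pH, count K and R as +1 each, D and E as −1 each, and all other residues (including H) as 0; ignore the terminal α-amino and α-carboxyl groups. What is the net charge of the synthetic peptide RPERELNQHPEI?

-1

Positive (K, R): R1, R4 → +2.
Negative (D, E): E3, E5, E11 → −3.
Net charge = (+2) + (−3) = −1.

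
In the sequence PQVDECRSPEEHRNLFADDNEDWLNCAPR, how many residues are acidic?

8

The acidic residues are Asp (D) and Glu (E), whose side chains end in a carboxylate group.
Matching residues: D4, E5, E10, E11, D18, D19, E21, D22.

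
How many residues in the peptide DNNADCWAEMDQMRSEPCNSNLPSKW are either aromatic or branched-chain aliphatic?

Aromatic: F, W, Y. Branched-chain aliphatic: I, L, V.
Aromatic residues here: W7, W26 (2).
Branched-chain aliphatic residues here: L22 (1).
The two groups share no amino acid, so total = 2 + 1 = 3.

3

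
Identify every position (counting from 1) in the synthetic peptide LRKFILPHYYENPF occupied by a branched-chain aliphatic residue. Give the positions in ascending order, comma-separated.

V, L, and I make up the branched-chain aliphatic group.
Matching residues: L1, I5, L6.

1, 5, 6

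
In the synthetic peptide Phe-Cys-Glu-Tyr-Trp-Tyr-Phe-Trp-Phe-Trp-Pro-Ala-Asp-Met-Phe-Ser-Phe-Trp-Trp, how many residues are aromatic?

The aromatic amino acids are Phe (F, benzyl), Trp (W, indole), and Tyr (Y, phenol).
Matching residues: Phe1, Tyr4, Trp5, Tyr6, Phe7, Trp8, Phe9, Trp10, Phe15, Phe17, Trp18, Trp19.

12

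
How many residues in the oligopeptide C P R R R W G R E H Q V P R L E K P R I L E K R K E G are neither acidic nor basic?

Acidic: D, E. Basic: K, R, H. All other residues are neither.
Matching residues: C1, P2, W6, G7, Q11, V12, P13, L15, P18, I20, L21, G27.

12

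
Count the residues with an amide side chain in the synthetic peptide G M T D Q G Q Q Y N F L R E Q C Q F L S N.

Only N (asparagine) and Q (glutamine) carry a side-chain carboxamide.
Matching residues: Q5, Q7, Q8, N10, Q15, Q17, N21.

7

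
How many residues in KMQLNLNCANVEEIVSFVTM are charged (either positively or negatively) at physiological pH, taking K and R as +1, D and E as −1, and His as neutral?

Charged side chains at pH ~7.4: K, R (positive); D, E (negative).
Matching residues: K1, E12, E13.

3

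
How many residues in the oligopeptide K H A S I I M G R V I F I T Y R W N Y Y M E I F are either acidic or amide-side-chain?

Acidic: D, E. Amide-side-chain: N, Q.
Acidic residues here: E22 (1).
Amide-side-chain residues here: N18 (1).
The two groups share no amino acid, so total = 1 + 1 = 2.

2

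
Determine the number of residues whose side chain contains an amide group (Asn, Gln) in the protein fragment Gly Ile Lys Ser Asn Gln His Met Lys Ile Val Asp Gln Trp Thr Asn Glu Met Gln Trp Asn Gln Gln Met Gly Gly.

8

Matching residues: Asn5, Gln6, Gln13, Asn16, Gln19, Asn21, Gln22, Gln23.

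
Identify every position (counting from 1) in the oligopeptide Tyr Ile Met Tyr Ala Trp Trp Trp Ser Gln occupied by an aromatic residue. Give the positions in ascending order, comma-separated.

1, 4, 6, 7, 8

The aromatic amino acids are Phe (F, benzyl), Trp (W, indole), and Tyr (Y, phenol).
Matching residues: Tyr1, Tyr4, Trp6, Trp7, Trp8.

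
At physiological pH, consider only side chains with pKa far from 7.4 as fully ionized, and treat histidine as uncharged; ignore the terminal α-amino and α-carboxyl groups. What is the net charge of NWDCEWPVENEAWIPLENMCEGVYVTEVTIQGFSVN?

At pH ~7.4 the Lys and Arg side chains are protonated (+1), the Asp and Glu side chains are deprotonated (−1), and with His taken as neutral all other side chains carry no charge.
Positive (K, R): none → +0.
Negative (D, E): D3, E5, E9, E11, E17, E21, E27 → −7.
Net charge = (+0) + (−7) = −7.

-7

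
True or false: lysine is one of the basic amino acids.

True

The basic amino acids are Lys (K), Arg (R), and His (H).
Lysine is in this group.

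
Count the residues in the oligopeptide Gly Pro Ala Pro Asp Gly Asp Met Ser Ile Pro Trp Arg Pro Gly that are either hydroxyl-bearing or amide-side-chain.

1

Hydroxyl-bearing: S, T, Y. Amide-side-chain: N, Q.
Hydroxyl-bearing residues here: Ser9 (1).
Amide-side-chain residues here: none (0).
The two groups share no amino acid, so total = 1 + 0 = 1.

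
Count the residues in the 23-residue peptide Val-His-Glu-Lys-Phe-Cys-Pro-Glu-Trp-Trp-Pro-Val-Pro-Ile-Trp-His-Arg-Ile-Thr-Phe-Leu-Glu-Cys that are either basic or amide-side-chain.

Basic: H, K, R. Amide-side-chain: N, Q.
Basic residues here: His2, Lys4, His16, Arg17 (4).
Amide-side-chain residues here: none (0).
The two groups share no amino acid, so total = 4 + 0 = 4.

4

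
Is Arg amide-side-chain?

No

The amide-side-chain residues are Asn (N) and Gln (Q).
Arginine is not in this group.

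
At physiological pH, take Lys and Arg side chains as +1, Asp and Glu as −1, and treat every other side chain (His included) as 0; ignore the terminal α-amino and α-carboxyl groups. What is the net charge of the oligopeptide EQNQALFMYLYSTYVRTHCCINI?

0

Positive (K, R): R16 → +1.
Negative (D, E): E1 → −1.
Net charge = (+1) + (−1) = 0.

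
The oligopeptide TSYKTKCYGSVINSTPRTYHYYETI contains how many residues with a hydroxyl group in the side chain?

Serine (S), threonine (T), and tyrosine (Y) each carry a hydroxyl group on the side chain.
Matching residues: T1, S2, Y3, T5, Y8, S10, S14, T15, T18, Y19, Y21, Y22, T24.

13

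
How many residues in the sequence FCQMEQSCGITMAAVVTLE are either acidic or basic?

2

Acidic: D, E. Basic: H, K, R.
Acidic residues here: E5, E19 (2).
Basic residues here: none (0).
The two groups share no amino acid, so total = 2 + 0 = 2.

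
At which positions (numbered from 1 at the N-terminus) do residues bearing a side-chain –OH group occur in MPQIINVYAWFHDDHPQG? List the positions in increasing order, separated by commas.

S, T, and Y are the three residues with a side-chain hydroxyl.
Matching residues: Y8.

8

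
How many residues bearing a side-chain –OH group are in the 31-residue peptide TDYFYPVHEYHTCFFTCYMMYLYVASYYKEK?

12

The –OH-bearing residues are Ser, Thr (aliphatic alcohols), and Tyr (phenol).
Matching residues: T1, Y3, Y5, Y10, T12, T16, Y18, Y21, Y23, S26, Y27, Y28.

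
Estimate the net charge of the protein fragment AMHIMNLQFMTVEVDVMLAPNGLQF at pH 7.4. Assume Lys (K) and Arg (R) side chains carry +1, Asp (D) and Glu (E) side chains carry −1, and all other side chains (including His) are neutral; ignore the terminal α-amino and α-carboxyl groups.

-2

Positive (K, R): none → +0.
Negative (D, E): E13, D15 → −2.
Net charge = (+0) + (−2) = −2.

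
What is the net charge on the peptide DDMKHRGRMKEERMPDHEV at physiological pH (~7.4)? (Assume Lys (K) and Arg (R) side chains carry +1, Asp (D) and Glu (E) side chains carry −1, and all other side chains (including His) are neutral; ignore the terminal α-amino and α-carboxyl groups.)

Positive (K, R): K4, R6, R8, K10, R13 → +5.
Negative (D, E): D1, D2, E11, E12, D16, E18 → −6.
Net charge = (+5) + (−6) = −1.

-1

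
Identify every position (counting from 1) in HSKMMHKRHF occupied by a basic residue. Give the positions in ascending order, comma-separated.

1, 3, 6, 7, 8, 9

Matching residues: H1, K3, H6, K7, R8, H9.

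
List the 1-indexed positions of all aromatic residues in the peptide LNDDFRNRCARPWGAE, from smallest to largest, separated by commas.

F, W, and Y each carry an aromatic ring on the side chain.
Matching residues: F5, W13.

5, 13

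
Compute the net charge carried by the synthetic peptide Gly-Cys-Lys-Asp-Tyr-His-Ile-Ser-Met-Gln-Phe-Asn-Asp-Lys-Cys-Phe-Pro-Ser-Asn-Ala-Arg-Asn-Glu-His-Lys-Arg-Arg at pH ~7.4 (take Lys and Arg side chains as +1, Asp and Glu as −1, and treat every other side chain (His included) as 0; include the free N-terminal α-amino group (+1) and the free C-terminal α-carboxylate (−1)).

Positive (K, R): Lys3, Lys14, Arg21, Lys25, Arg26, Arg27 → +6.
Negative (D, E): Asp4, Asp13, Glu23 → −3.
The N-terminus (+1) and C-terminus (−1) cancel.
Net charge = (+6) + (−3) = +3.

+3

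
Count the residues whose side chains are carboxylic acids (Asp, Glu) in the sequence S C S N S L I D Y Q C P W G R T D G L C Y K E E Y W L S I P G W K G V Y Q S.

4

Matching residues: D8, D17, E23, E24.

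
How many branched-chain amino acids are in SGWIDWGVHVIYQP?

The BCAAs are Val, Leu, and Ile — aliphatic side chains with a branch point.
Matching residues: I4, V8, V10, I11.

4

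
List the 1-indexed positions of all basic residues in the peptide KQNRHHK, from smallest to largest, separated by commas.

Lysine (K), arginine (R), and histidine (H) have basic, nitrogen-containing side chains.
Matching residues: K1, R4, H5, H6, K7.

1, 4, 5, 6, 7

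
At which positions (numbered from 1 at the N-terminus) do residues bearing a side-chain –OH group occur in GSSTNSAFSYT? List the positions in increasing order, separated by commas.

S, T, and Y are the three residues with a side-chain hydroxyl.
Matching residues: S2, S3, T4, S6, S9, Y10, T11.

2, 3, 4, 6, 9, 10, 11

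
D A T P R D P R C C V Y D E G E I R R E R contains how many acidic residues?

6

Only D (aspartate) and E (glutamate) carry a side-chain carboxylic acid.
Matching residues: D1, D6, D13, E14, E16, E20.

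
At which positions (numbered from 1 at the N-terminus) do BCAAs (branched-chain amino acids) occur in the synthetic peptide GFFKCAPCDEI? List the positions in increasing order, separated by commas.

Valine (V), leucine (L), and isoleucine (I) are the branched-chain amino acids.
Matching residues: I11.

11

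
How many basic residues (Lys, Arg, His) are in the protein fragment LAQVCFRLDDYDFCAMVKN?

2

Matching residues: R7, K18.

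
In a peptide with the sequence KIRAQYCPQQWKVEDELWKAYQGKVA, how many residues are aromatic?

4

Phenylalanine (F), tryptophan (W), and tyrosine (Y) have aromatic ring side chains.
Matching residues: Y6, W11, W18, Y21.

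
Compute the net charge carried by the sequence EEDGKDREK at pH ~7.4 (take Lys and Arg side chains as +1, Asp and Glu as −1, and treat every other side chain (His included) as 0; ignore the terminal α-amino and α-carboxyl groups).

-2

Positive (K, R): K5, R7, K9 → +3.
Negative (D, E): E1, E2, D3, D6, E8 → −5.
Net charge = (+3) + (−5) = −2.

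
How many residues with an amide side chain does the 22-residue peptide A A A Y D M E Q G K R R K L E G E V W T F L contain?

Asparagine (N) and glutamine (Q) have uncharged amide side chains.
Matching residues: Q8.

1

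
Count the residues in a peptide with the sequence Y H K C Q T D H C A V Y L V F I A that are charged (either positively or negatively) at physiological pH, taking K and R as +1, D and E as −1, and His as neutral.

Charged side chains at pH ~7.4: K, R (positive); D, E (negative).
Matching residues: K3, D7.

2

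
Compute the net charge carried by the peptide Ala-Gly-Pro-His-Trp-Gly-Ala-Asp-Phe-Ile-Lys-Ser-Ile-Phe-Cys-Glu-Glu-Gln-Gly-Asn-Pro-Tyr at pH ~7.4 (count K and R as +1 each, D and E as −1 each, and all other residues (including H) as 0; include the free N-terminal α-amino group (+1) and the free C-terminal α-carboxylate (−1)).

-2

Positive (K, R): Lys11 → +1.
Negative (D, E): Asp8, Glu16, Glu17 → −3.
The N-terminus (+1) and C-terminus (−1) cancel.
Net charge = (+1) + (−3) = −2.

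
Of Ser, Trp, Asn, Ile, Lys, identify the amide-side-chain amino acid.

Only N (asparagine) and Q (glutamine) carry a side-chain carboxamide.
Of the listed options, only Asn belongs to this group.

Asn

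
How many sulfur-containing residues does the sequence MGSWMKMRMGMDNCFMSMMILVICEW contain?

Cysteine (C, thiol) and methionine (M, thioether) are the two sulfur-containing amino acids.
Matching residues: M1, M5, M7, M9, M11, C14, M16, M18, M19, C24.

10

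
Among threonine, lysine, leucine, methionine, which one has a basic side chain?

lysine

K, R, and H are the three residues with basic side chains (ε-amine, guanidinium, and imidazole respectively).
Of the listed options, only lysine belongs to this group.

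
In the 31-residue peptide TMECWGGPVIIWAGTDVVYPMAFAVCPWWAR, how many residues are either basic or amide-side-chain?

1

Basic: H, K, R. Amide-side-chain: N, Q.
Basic residues here: R31 (1).
Amide-side-chain residues here: none (0).
The two groups share no amino acid, so total = 1 + 0 = 1.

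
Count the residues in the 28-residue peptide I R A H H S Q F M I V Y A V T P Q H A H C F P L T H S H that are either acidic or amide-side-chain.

Acidic: D, E. Amide-side-chain: N, Q.
Acidic residues here: none (0).
Amide-side-chain residues here: Q7, Q17 (2).
The two groups share no amino acid, so total = 0 + 2 = 2.

2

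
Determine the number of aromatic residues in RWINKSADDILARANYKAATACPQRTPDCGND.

Phenylalanine (F), tryptophan (W), and tyrosine (Y) have aromatic ring side chains.
Matching residues: W2, Y16.

2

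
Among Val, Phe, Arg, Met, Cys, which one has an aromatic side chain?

Phe

F, W, and Y each carry an aromatic ring on the side chain.
Of the listed options, only Phe belongs to this group.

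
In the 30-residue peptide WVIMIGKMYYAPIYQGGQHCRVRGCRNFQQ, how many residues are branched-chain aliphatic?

Valine (V), leucine (L), and isoleucine (I) are the branched-chain amino acids.
Matching residues: V2, I3, I5, I13, V22.

5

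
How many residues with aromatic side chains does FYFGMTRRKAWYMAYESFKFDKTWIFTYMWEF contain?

13

Phenylalanine (F), tryptophan (W), and tyrosine (Y) have aromatic ring side chains.
Matching residues: F1, Y2, F3, W11, Y12, Y15, F18, F20, W24, F26, Y28, W30, F32.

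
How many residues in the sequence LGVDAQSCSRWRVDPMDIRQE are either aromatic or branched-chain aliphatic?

5

Aromatic: F, W, Y. Branched-chain aliphatic: I, L, V.
Aromatic residues here: W11 (1).
Branched-chain aliphatic residues here: L1, V3, V13, I18 (4).
The two groups share no amino acid, so total = 1 + 4 = 5.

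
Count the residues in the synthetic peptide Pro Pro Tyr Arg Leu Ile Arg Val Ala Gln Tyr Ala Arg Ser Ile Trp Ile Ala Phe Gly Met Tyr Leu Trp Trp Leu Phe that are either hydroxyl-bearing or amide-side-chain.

Hydroxyl-bearing: S, T, Y. Amide-side-chain: N, Q.
Hydroxyl-bearing residues here: Tyr3, Tyr11, Ser14, Tyr22 (4).
Amide-side-chain residues here: Gln10 (1).
The two groups share no amino acid, so total = 4 + 1 = 5.

5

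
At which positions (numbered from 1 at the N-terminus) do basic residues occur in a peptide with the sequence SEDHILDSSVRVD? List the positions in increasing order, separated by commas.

4, 11

The basic amino acids are Lys (K), Arg (R), and His (H).
Matching residues: H4, R11.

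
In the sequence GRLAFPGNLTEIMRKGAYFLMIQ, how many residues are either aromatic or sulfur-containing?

5

Aromatic: F, W, Y. Sulfur-containing: C, M.
Aromatic residues here: F5, Y18, F19 (3).
Sulfur-containing residues here: M13, M21 (2).
The two groups share no amino acid, so total = 3 + 2 = 5.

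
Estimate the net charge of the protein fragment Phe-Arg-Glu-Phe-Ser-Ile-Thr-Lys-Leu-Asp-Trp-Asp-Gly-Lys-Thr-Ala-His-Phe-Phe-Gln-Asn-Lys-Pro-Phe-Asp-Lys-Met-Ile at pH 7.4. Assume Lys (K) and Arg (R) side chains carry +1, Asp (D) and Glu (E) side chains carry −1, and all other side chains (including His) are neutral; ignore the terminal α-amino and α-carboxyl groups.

+1

Positive (K, R): Arg2, Lys8, Lys14, Lys22, Lys26 → +5.
Negative (D, E): Glu3, Asp10, Asp12, Asp25 → −4.
Net charge = (+5) + (−4) = +1.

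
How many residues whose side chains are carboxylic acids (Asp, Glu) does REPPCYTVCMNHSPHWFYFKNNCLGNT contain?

Matching residues: E2.

1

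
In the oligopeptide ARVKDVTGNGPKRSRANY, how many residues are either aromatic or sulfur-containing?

1

Aromatic: F, W, Y. Sulfur-containing: C, M.
Aromatic residues here: Y18 (1).
Sulfur-containing residues here: none (0).
The two groups share no amino acid, so total = 1 + 0 = 1.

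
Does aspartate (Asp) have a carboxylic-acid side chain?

Yes

The acidic residues are Asp (D) and Glu (E), whose side chains end in a carboxylate group.
Aspartate is in this group.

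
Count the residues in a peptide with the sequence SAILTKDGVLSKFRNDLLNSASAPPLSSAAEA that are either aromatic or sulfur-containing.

1

Aromatic: F, W, Y. Sulfur-containing: C, M.
Aromatic residues here: F13 (1).
Sulfur-containing residues here: none (0).
The two groups share no amino acid, so total = 1 + 0 = 1.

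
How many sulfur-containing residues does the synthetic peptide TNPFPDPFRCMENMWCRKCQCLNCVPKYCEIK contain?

8

The sulfur-bearing residues are cysteine (–SH) and methionine (–S–CH₃).
Matching residues: C10, M11, M14, C16, C19, C21, C24, C29.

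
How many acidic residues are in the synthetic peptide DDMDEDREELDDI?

The acidic residues are Asp (D) and Glu (E), whose side chains end in a carboxylate group.
Matching residues: D1, D2, D4, E5, D6, E8, E9, D11, D12.

9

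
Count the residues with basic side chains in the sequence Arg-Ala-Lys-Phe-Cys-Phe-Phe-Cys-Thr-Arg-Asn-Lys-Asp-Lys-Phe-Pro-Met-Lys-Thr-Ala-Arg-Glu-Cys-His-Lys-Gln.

The basic amino acids are Lys (K), Arg (R), and His (H).
Matching residues: Arg1, Lys3, Arg10, Lys12, Lys14, Lys18, Arg21, His24, Lys25.

9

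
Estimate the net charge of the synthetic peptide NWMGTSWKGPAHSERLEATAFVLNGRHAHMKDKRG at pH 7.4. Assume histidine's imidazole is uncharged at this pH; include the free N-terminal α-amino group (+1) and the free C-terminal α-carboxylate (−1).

+3

The side chains ionized at physiological pH are Lys/Arg (+1) and Asp/Glu (−1); with His treated as neutral, nothing else contributes.
Positive (K, R): K8, R15, R26, K31, K33, R34 → +6.
Negative (D, E): E14, E17, D32 → −3.
The N-terminus (+1) and C-terminus (−1) cancel.
Net charge = (+6) + (−3) = +3.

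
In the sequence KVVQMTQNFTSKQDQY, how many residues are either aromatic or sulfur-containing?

Aromatic: F, W, Y. Sulfur-containing: C, M.
Aromatic residues here: F9, Y16 (2).
Sulfur-containing residues here: M5 (1).
The two groups share no amino acid, so total = 2 + 1 = 3.

3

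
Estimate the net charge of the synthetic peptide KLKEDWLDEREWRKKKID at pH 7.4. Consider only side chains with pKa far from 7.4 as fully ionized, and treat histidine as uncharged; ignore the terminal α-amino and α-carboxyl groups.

Near pH 7.4, K and R contribute +1 each, D and E contribute −1 each, and every other side chain (His included, as stated) is uncharged.
Positive (K, R): K1, K3, R10, R13, K14, K15, K16 → +7.
Negative (D, E): E4, D5, D8, E9, E11, D18 → −6.
Net charge = (+7) + (−6) = +1.

+1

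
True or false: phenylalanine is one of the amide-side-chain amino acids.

The amide-side-chain residues are Asn (N) and Gln (Q).
Phenylalanine is not in this group.

False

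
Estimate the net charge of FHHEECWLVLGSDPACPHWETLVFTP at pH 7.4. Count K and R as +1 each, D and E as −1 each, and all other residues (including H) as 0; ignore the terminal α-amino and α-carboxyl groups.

Positive (K, R): none → +0.
Negative (D, E): E4, E5, D13, E20 → −4.
Net charge = (+0) + (−4) = −4.

-4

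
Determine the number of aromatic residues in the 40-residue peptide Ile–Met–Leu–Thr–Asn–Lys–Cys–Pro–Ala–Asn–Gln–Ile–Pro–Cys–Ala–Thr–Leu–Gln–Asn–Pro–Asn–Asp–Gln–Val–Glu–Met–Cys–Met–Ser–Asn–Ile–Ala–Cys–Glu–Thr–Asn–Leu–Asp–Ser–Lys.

The aromatic amino acids are Phe (F, benzyl), Trp (W, indole), and Tyr (Y, phenol).
None of the 40 residues belong to this group.

0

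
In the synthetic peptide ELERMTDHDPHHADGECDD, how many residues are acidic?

Aspartate (D) and glutamate (E) have carboxylic-acid side chains and are the acidic amino acids.
Matching residues: E1, E3, D7, D9, D14, E16, D18, D19.

8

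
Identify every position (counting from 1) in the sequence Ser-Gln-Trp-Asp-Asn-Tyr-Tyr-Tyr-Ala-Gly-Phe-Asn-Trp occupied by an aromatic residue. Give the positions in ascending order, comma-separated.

The aromatic amino acids are Phe (F, benzyl), Trp (W, indole), and Tyr (Y, phenol).
Matching residues: Trp3, Tyr6, Tyr7, Tyr8, Phe11, Trp13.

3, 6, 7, 8, 11, 13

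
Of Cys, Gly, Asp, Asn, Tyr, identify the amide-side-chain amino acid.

Asn

Asparagine (N) and glutamine (Q) have uncharged amide side chains.
Of the listed options, only Asn belongs to this group.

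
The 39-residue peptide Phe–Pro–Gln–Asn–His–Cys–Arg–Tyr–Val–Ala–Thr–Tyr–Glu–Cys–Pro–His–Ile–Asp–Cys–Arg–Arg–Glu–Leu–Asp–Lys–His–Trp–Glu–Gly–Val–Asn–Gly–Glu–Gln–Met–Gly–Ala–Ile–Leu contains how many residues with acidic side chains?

Aspartate (D) and glutamate (E) have carboxylic-acid side chains and are the acidic amino acids.
Matching residues: Glu13, Asp18, Glu22, Asp24, Glu28, Glu33.

6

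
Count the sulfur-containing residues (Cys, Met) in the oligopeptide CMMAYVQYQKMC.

Matching residues: C1, M2, M3, M11, C12.

5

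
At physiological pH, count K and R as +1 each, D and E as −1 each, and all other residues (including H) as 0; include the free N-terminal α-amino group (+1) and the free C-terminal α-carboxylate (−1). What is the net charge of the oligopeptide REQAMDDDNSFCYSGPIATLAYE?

Positive (K, R): R1 → +1.
Negative (D, E): E2, D6, D7, D8, E23 → −5.
The N-terminus (+1) and C-terminus (−1) cancel.
Net charge = (+1) + (−5) = −4.

-4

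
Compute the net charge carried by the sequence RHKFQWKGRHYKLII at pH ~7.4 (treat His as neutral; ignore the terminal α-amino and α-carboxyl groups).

+5

Near pH 7.4, K and R contribute +1 each, D and E contribute −1 each, and every other side chain (His included, as stated) is uncharged.
Positive (K, R): R1, K3, K7, R9, K12 → +5.
Negative (D, E): none → −0.
Net charge = (+5) + (−0) = +5.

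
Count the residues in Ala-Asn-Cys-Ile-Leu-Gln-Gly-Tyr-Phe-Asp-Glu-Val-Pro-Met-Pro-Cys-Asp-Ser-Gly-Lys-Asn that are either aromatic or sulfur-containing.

5

Aromatic: F, W, Y. Sulfur-containing: C, M.
Aromatic residues here: Tyr8, Phe9 (2).
Sulfur-containing residues here: Cys3, Met14, Cys16 (3).
The two groups share no amino acid, so total = 2 + 3 = 5.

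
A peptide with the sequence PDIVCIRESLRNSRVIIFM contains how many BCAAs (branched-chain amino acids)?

V, L, and I make up the branched-chain aliphatic group.
Matching residues: I3, V4, I6, L10, V15, I16, I17.

7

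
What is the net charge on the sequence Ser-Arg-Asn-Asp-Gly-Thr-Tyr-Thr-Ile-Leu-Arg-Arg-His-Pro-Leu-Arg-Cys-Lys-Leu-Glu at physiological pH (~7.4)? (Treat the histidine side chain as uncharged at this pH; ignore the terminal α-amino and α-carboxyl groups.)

+3

Near pH 7.4, K and R contribute +1 each, D and E contribute −1 each, and every other side chain (His included, as stated) is uncharged.
Positive (K, R): Arg2, Arg11, Arg12, Arg16, Lys18 → +5.
Negative (D, E): Asp4, Glu20 → −2.
Net charge = (+5) + (−2) = +3.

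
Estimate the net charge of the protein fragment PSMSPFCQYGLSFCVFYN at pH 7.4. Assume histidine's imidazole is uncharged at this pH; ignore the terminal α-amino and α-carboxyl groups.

At pH ~7.4 the Lys and Arg side chains are protonated (+1), the Asp and Glu side chains are deprotonated (−1), and with His taken as neutral all other side chains carry no charge.
Positive (K, R): none → +0.
Negative (D, E): none → −0.
Net charge = (+0) + (−0) = 0.

0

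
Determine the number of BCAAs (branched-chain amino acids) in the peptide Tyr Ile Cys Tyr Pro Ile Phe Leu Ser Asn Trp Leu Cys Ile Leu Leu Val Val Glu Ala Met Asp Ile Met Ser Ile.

11

V, L, and I make up the branched-chain aliphatic group.
Matching residues: Ile2, Ile6, Leu8, Leu12, Ile14, Leu15, Leu16, Val17, Val18, Ile23, Ile26.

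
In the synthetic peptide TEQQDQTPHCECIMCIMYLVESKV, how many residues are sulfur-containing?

The sulfur-bearing residues are cysteine (–SH) and methionine (–S–CH₃).
Matching residues: C10, C12, M14, C15, M17.

5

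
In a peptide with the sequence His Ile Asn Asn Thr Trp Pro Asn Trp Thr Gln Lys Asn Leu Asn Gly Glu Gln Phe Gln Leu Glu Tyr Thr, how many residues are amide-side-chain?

8

Asparagine (N) and glutamine (Q) have uncharged amide side chains.
Matching residues: Asn3, Asn4, Asn8, Gln11, Asn13, Asn15, Gln18, Gln20.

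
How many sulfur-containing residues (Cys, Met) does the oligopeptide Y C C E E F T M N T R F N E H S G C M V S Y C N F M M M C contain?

Matching residues: C2, C3, M8, C18, M19, C23, M26, M27, M28, C29.

10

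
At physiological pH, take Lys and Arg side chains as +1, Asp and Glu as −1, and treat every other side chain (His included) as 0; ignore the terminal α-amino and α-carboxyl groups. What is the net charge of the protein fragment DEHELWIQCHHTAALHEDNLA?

Positive (K, R): none → +0.
Negative (D, E): D1, E2, E4, E17, D18 → −5.
Net charge = (+0) + (−5) = −5.

-5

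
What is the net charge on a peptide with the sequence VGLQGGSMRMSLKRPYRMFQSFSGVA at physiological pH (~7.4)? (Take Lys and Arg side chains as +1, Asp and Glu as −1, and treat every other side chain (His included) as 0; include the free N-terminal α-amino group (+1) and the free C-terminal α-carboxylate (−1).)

+4

Positive (K, R): R9, K13, R14, R17 → +4.
Negative (D, E): none → −0.
The N-terminus (+1) and C-terminus (−1) cancel.
Net charge = (+4) + (−0) = +4.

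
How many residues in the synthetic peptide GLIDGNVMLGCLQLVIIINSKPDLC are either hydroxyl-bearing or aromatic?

1

Hydroxyl-bearing: S, T, Y. Aromatic: F, W, Y.
Hydroxyl-bearing residues here: S20 (1).
Aromatic residues here: none (0).
(Y belongs to both groups, but none appear in this sequence.) Total = 1 + 0 = 1.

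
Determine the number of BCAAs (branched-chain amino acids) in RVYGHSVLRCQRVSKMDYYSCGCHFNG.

V, L, and I make up the branched-chain aliphatic group.
Matching residues: V2, V7, L8, V13.

4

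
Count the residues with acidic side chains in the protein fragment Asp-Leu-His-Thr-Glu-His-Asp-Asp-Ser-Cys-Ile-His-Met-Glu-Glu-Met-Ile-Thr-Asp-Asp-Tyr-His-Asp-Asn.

Only D (aspartate) and E (glutamate) carry a side-chain carboxylic acid.
Matching residues: Asp1, Glu5, Asp7, Asp8, Glu14, Glu15, Asp19, Asp20, Asp23.

9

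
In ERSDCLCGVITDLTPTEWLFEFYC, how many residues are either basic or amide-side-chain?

Basic: H, K, R. Amide-side-chain: N, Q.
Basic residues here: R2 (1).
Amide-side-chain residues here: none (0).
The two groups share no amino acid, so total = 1 + 0 = 1.

1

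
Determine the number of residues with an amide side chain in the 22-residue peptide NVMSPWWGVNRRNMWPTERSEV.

3

The amide-side-chain residues are Asn (N) and Gln (Q).
Matching residues: N1, N10, N13.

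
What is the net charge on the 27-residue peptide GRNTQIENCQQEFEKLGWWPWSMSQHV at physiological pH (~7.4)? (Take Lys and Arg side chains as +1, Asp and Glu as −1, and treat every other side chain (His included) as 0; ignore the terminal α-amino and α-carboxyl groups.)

Positive (K, R): R2, K15 → +2.
Negative (D, E): E7, E12, E14 → −3.
Net charge = (+2) + (−3) = −1.

-1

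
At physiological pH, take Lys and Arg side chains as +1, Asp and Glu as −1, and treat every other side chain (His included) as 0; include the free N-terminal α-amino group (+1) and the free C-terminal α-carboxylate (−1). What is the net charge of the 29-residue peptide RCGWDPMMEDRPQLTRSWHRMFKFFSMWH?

+2

Positive (K, R): R1, R11, R16, R20, K23 → +5.
Negative (D, E): D5, E9, D10 → −3.
The N-terminus (+1) and C-terminus (−1) cancel.
Net charge = (+5) + (−3) = +2.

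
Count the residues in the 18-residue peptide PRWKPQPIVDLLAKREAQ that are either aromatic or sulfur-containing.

1

Aromatic: F, W, Y. Sulfur-containing: C, M.
Aromatic residues here: W3 (1).
Sulfur-containing residues here: none (0).
The two groups share no amino acid, so total = 1 + 0 = 1.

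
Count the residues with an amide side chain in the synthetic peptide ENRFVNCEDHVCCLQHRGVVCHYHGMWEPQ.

4

Only N (asparagine) and Q (glutamine) carry a side-chain carboxamide.
Matching residues: N2, N6, Q15, Q30.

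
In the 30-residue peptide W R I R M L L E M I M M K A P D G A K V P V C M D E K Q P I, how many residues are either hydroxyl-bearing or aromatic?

Hydroxyl-bearing: S, T, Y. Aromatic: F, W, Y.
Hydroxyl-bearing residues here: none (0).
Aromatic residues here: W1 (1).
(Y belongs to both groups, but none appear in this sequence.) Total = 0 + 1 = 1.

1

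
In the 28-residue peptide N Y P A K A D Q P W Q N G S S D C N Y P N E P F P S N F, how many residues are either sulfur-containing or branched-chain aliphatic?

Sulfur-containing: C, M. Branched-chain aliphatic: I, L, V.
Sulfur-containing residues here: C17 (1).
Branched-chain aliphatic residues here: none (0).
The two groups share no amino acid, so total = 1 + 0 = 1.

1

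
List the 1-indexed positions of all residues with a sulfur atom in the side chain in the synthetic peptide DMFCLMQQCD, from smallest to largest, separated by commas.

2, 4, 6, 9

Only Cys (C) and Met (M) have a sulfur atom in the side chain.
Matching residues: M2, C4, M6, C9.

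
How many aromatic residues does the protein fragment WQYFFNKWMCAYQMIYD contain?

Phenylalanine (F), tryptophan (W), and tyrosine (Y) have aromatic ring side chains.
Matching residues: W1, Y3, F4, F5, W8, Y12, Y16.

7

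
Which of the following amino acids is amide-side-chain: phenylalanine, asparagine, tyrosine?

asparagine

Asparagine (N) and glutamine (Q) have uncharged amide side chains.
Of the listed options, only asparagine belongs to this group.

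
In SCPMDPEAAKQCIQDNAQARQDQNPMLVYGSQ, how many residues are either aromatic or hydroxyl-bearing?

Aromatic: F, W, Y. Hydroxyl-bearing: S, T, Y.
Aromatic residues here: Y29 (1).
Hydroxyl-bearing residues here: S1, Y29, S31 (3).
Y is in both groups, so the 1 Y residue must not be double-counted.
Total = 1 + 3 − 1 = 3.

3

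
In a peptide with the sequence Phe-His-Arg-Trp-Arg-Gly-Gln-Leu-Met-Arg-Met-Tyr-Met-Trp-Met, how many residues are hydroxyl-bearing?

1

The –OH-bearing residues are Ser, Thr (aliphatic alcohols), and Tyr (phenol).
Matching residues: Tyr12.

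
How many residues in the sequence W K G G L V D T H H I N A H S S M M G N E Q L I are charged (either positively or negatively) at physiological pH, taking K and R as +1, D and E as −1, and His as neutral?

3

Charged side chains at pH ~7.4: K, R (positive); D, E (negative).
Matching residues: K2, D7, E21.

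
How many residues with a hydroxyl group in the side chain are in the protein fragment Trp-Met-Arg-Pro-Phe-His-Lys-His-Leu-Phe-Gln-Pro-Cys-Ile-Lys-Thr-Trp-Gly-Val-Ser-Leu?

2

The –OH-bearing residues are Ser, Thr (aliphatic alcohols), and Tyr (phenol).
Matching residues: Thr16, Ser20.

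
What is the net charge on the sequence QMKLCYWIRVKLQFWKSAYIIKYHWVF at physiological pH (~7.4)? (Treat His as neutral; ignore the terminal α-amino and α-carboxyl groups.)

At pH ~7.4 the Lys and Arg side chains are protonated (+1), the Asp and Glu side chains are deprotonated (−1), and with His taken as neutral all other side chains carry no charge.
Positive (K, R): K3, R9, K11, K16, K22 → +5.
Negative (D, E): none → −0.
Net charge = (+5) + (−0) = +5.

+5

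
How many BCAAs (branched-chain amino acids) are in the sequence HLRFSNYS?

The BCAAs are Val, Leu, and Ile — aliphatic side chains with a branch point.
Matching residues: L2.

1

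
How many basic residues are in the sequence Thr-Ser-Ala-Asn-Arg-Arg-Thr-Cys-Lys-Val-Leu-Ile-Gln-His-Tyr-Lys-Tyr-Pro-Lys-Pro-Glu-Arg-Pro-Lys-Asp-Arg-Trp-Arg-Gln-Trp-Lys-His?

The basic amino acids are Lys (K), Arg (R), and His (H).
Matching residues: Arg5, Arg6, Lys9, His14, Lys16, Lys19, Arg22, Lys24, Arg26, Arg28, Lys31, His32.

12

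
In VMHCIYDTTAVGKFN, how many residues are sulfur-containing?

2

Cysteine (C, thiol) and methionine (M, thioether) are the two sulfur-containing amino acids.
Matching residues: M2, C4.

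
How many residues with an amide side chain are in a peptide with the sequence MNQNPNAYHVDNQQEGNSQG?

9

Asparagine (N) and glutamine (Q) have uncharged amide side chains.
Matching residues: N2, Q3, N4, N6, N12, Q13, Q14, N17, Q19.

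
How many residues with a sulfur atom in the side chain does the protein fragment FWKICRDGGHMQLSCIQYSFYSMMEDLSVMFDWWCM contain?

Cysteine (C, thiol) and methionine (M, thioether) are the two sulfur-containing amino acids.
Matching residues: C5, M11, C15, M23, M24, M30, C35, M36.

8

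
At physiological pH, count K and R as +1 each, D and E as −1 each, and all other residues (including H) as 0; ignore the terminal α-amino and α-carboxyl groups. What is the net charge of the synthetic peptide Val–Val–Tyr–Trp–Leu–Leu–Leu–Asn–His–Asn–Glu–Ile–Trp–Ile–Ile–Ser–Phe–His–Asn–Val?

-1

Positive (K, R): none → +0.
Negative (D, E): Glu11 → −1.
Net charge = (+0) + (−1) = −1.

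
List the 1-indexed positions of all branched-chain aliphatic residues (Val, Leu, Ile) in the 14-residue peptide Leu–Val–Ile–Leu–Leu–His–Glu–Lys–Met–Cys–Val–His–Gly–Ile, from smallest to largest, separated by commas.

Matching residues: Leu1, Val2, Ile3, Leu4, Leu5, Val11, Ile14.

1, 2, 3, 4, 5, 11, 14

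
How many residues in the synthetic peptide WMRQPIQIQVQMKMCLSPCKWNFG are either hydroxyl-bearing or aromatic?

Hydroxyl-bearing: S, T, Y. Aromatic: F, W, Y.
Hydroxyl-bearing residues here: S17 (1).
Aromatic residues here: W1, W21, F23 (3).
(Y belongs to both groups, but none appear in this sequence.) Total = 1 + 3 = 4.

4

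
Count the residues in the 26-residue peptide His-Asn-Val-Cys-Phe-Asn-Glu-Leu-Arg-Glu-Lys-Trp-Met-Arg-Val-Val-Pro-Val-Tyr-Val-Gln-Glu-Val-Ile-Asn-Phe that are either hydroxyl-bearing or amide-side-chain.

Hydroxyl-bearing: S, T, Y. Amide-side-chain: N, Q.
Hydroxyl-bearing residues here: Tyr19 (1).
Amide-side-chain residues here: Asn2, Asn6, Gln21, Asn25 (4).
The two groups share no amino acid, so total = 1 + 4 = 5.

5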